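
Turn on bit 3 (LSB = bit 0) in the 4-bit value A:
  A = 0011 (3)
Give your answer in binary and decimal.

Mask = 1 << 3 = 1000
Bit 3 of A is 0, so OR-ing with the mask flips it to 1.
  0011
| 1000
------
  1011

Answer: 1011 (11)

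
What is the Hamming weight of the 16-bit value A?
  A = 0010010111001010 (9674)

0010010111001010
1-bits at positions (from bit 0 = LSB): 1, 3, 6, 7, 8, 10, 13
Count = 7

Answer: 7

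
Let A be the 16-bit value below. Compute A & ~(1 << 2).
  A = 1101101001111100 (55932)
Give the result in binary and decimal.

Mask = ~(1 << 2) = 1111111111111011
Bit 2 of A is 1, so AND-ing with the mask clears it to 0.
  1101101001111100
& 1111111111111011
------------------
  1101101001111000

Answer: 1101101001111000 (55928)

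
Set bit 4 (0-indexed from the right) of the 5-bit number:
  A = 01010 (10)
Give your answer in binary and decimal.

Mask = 1 << 4 = 10000
Bit 4 of A is 0, so OR-ing with the mask flips it to 1.
  01010
| 10000
-------
  11010

Answer: 11010 (26)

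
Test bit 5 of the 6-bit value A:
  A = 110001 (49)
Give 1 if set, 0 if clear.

Bit 5 is the 6th from the right.
  110001
  ^
That bit is 1.

Answer: 1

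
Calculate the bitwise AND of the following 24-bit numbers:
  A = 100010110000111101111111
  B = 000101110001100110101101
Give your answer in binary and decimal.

Apply & to each column (1 only where both bits are 1):
  100010110000111101111111
& 000101110001100110101101
--------------------------
  000000110000100100101101

Answer: 000000110000100100101101 (198957)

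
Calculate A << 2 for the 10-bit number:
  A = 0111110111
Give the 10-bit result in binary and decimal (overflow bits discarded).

Shift left by 2: drop the top 2 bit(s), append 2 zero(s) on the right.
  0111110111  ->  discard [01], keep [11110111], append 00
= 1111011100

Answer: 1111011100 (988)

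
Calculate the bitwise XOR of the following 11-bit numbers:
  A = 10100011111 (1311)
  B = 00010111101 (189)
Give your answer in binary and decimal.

Apply ^ to each column (1 where bits differ):
  10100011111
^ 00010111101
-------------
  10110100010

Answer: 10110100010 (1442)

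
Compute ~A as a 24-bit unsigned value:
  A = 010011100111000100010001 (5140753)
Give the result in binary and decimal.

Flip each bit (0->1, 1->0):
  010011100111000100010001
  101100011000111011101110

Answer: 101100011000111011101110 (11636462)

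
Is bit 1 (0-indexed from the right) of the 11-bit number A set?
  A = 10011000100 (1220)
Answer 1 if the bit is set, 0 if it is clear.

Bit 1 is the 2nd from the right.
  10011000100
           ^
That bit is 0.

Answer: 0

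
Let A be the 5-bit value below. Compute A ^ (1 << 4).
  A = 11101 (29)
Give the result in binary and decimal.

Mask = 1 << 4 = 10000
Bit 4 of A is 1; XOR with the mask flips it to 0.
  11101
^ 10000
-------
  01101

Answer: 01101 (13)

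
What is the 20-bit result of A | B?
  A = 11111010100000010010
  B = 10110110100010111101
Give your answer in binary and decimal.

Apply | to each column (1 where either bit is 1):
  11111010100000010010
| 10110110100010111101
----------------------
  11111110100010111111

Answer: 11111110100010111111 (1042623)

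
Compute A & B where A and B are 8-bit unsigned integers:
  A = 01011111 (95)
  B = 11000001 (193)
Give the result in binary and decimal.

Apply & to each column (1 only where both bits are 1):
  01011111
& 11000001
----------
  01000001

Answer: 01000001 (65)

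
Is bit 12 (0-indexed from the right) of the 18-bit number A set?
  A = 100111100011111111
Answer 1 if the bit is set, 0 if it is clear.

Bit 12 is the 13th from the right.
  100111100011111111
       ^
That bit is 1.

Answer: 1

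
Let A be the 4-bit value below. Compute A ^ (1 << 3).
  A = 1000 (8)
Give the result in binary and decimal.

Mask = 1 << 3 = 1000
Bit 3 of A is 1; XOR with the mask flips it to 0.
  1000
^ 1000
------
  0000

Answer: 0000 (0)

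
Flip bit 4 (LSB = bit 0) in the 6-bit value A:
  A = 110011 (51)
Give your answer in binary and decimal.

Mask = 1 << 4 = 010000
Bit 4 of A is 1; XOR with the mask flips it to 0.
  110011
^ 010000
--------
  100011

Answer: 100011 (35)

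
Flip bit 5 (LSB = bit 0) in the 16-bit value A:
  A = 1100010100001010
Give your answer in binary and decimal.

Mask = 1 << 5 = 0000000000100000
Bit 5 of A is 0; XOR with the mask flips it to 1.
  1100010100001010
^ 0000000000100000
------------------
  1100010100101010

Answer: 1100010100101010 (50474)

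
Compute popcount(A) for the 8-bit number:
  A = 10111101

10111101
1-bits at positions (from bit 0 = LSB): 0, 2, 3, 4, 5, 7
Count = 6

Answer: 6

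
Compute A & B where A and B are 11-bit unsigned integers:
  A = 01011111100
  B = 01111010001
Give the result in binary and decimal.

Apply & to each column (1 only where both bits are 1):
  01011111100
& 01111010001
-------------
  01011010000

Answer: 01011010000 (720)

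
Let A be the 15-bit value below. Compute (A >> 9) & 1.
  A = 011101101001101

Bit 9 is the 10th from the right.
  011101101001101
       ^
That bit is 1.

Answer: 1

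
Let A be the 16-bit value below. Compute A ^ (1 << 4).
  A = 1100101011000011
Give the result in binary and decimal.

Mask = 1 << 4 = 0000000000010000
Bit 4 of A is 0; XOR with the mask flips it to 1.
  1100101011000011
^ 0000000000010000
------------------
  1100101011010011

Answer: 1100101011010011 (51923)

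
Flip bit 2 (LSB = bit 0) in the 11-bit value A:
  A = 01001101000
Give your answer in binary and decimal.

Mask = 1 << 2 = 00000000100
Bit 2 of A is 0; XOR with the mask flips it to 1.
  01001101000
^ 00000000100
-------------
  01001101100

Answer: 01001101100 (620)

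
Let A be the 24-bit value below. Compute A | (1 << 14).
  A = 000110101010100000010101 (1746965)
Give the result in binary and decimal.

Mask = 1 << 14 = 000000000100000000000000
Bit 14 of A is 0, so OR-ing with the mask flips it to 1.
  000110101010100000010101
| 000000000100000000000000
--------------------------
  000110101110100000010101

Answer: 000110101110100000010101 (1763349)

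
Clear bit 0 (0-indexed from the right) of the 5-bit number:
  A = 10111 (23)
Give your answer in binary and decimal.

Mask = ~(1 << 0) = 11110
Bit 0 of A is 1, so AND-ing with the mask clears it to 0.
  10111
& 11110
-------
  10110

Answer: 10110 (22)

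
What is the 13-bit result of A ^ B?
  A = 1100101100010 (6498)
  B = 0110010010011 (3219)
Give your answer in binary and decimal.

Apply ^ to each column (1 where bits differ):
  1100101100010
^ 0110010010011
---------------
  1010111110001

Answer: 1010111110001 (5617)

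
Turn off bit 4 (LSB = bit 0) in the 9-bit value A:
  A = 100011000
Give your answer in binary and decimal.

Mask = ~(1 << 4) = 111101111
Bit 4 of A is 1, so AND-ing with the mask clears it to 0.
  100011000
& 111101111
-----------
  100001000

Answer: 100001000 (264)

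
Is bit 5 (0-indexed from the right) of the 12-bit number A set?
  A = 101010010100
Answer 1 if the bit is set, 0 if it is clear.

Bit 5 is the 6th from the right.
  101010010100
        ^
That bit is 0.

Answer: 0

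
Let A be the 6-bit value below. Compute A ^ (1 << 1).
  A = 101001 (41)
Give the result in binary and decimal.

Mask = 1 << 1 = 000010
Bit 1 of A is 0; XOR with the mask flips it to 1.
  101001
^ 000010
--------
  101011

Answer: 101011 (43)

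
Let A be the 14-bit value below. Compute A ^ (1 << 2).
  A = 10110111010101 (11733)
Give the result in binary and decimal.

Mask = 1 << 2 = 00000000000100
Bit 2 of A is 1; XOR with the mask flips it to 0.
  10110111010101
^ 00000000000100
----------------
  10110111010001

Answer: 10110111010001 (11729)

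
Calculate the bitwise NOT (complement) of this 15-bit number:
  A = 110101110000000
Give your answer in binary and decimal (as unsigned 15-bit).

Flip each bit (0->1, 1->0):
  110101110000000
  001010001111111

Answer: 001010001111111 (5247)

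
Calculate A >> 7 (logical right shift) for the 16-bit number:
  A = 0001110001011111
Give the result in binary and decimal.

Logical shift right by 7: drop the bottom 7 bit(s), prepend 7 zero(s) on the left.
  0001110001011111  ->  keep [000111000], discard [1011111], prepend 0000000
= 0000000000111000

Answer: 0000000000111000 (56)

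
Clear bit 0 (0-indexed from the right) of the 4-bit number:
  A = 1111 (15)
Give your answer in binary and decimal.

Mask = ~(1 << 0) = 1110
Bit 0 of A is 1, so AND-ing with the mask clears it to 0.
  1111
& 1110
------
  1110

Answer: 1110 (14)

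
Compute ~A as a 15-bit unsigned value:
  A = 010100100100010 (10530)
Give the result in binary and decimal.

Flip each bit (0->1, 1->0):
  010100100100010
  101011011011101

Answer: 101011011011101 (22237)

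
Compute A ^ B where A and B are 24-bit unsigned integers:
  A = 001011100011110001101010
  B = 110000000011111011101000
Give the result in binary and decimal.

Apply ^ to each column (1 where bits differ):
  001011100011110001101010
^ 110000000011111011101000
--------------------------
  111011100000001010000010

Answer: 111011100000001010000010 (15598210)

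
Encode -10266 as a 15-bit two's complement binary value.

1. Binary of +10266:  010100000011010
2. Invert bits:     101011111100101
3. Add 1:           101011111100110

Answer: 101011111100110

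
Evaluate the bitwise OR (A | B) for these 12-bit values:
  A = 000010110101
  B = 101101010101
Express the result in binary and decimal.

Apply | to each column (1 where either bit is 1):
  000010110101
| 101101010101
--------------
  101111110101

Answer: 101111110101 (3061)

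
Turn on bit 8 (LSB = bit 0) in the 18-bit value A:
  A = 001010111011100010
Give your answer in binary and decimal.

Mask = 1 << 8 = 000000000100000000
Bit 8 of A is 0, so OR-ing with the mask flips it to 1.
  001010111011100010
| 000000000100000000
--------------------
  001010111111100010

Answer: 001010111111100010 (45026)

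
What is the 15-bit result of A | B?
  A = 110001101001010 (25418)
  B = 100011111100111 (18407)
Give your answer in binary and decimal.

Apply | to each column (1 where either bit is 1):
  110001101001010
| 100011111100111
-----------------
  110011111101111

Answer: 110011111101111 (26607)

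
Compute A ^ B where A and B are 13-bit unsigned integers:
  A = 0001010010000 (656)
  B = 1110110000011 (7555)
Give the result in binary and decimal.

Apply ^ to each column (1 where bits differ):
  0001010010000
^ 1110110000011
---------------
  1111100010011

Answer: 1111100010011 (7955)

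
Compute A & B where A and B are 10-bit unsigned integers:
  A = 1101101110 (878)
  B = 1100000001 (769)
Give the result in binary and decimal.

Apply & to each column (1 only where both bits are 1):
  1101101110
& 1100000001
------------
  1100000000

Answer: 1100000000 (768)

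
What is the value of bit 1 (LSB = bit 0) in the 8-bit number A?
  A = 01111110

Bit 1 is the 2nd from the right.
  01111110
        ^
That bit is 1.

Answer: 1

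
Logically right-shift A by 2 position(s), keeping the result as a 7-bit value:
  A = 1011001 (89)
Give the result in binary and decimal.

Logical shift right by 2: drop the bottom 2 bit(s), prepend 2 zero(s) on the left.
  1011001  ->  keep [10110], discard [01], prepend 00
= 0010110

Answer: 0010110 (22)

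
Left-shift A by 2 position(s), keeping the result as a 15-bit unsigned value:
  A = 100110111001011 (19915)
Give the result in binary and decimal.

Shift left by 2: drop the top 2 bit(s), append 2 zero(s) on the right.
  100110111001011  ->  discard [10], keep [0110111001011], append 00
= 011011100101100

Answer: 011011100101100 (14124)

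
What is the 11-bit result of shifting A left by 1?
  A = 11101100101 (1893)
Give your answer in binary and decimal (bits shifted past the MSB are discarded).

Shift left by 1: drop the top 1 bit(s), append 1 zero(s) on the right.
  11101100101  ->  discard [1], keep [1101100101], append 0
= 11011001010

Answer: 11011001010 (1738)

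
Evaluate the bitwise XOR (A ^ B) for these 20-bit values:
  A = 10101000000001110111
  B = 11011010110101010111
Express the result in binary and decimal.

Apply ^ to each column (1 where bits differ):
  10101000000001110111
^ 11011010110101010111
----------------------
  01110010110100100000

Answer: 01110010110100100000 (470304)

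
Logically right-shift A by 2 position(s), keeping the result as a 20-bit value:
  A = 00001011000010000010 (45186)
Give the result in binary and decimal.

Logical shift right by 2: drop the bottom 2 bit(s), prepend 2 zero(s) on the left.
  00001011000010000010  ->  keep [000010110000100000], discard [10], prepend 00
= 00000010110000100000

Answer: 00000010110000100000 (11296)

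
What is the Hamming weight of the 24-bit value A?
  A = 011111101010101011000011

011111101010101011000011
1-bits at positions (from bit 0 = LSB): 0, 1, 6, 7, 9, 11, 13, 15, 17, 18, 19, 20, 21, 22
Count = 14

Answer: 14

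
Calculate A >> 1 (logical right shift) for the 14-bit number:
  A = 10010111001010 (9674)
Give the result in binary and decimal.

Logical shift right by 1: drop the bottom 1 bit(s), prepend 1 zero(s) on the left.
  10010111001010  ->  keep [1001011100101], discard [0], prepend 0
= 01001011100101

Answer: 01001011100101 (4837)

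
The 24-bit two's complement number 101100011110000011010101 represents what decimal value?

MSB is 1, so the value is negative. Find the magnitude:
1. Invert bits:  010011100001111100101010
2. Add 1:        010011100001111100101011  = 5119787
3. Apply sign:   -5119787

Answer: -5119787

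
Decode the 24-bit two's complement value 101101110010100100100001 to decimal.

MSB is 1, so the value is negative. Find the magnitude:
1. Invert bits:  010010001101011011011110
2. Add 1:        010010001101011011011111  = 4773599
3. Apply sign:   -4773599

Answer: -4773599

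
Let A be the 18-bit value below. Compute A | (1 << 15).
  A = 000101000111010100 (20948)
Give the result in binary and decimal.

Mask = 1 << 15 = 001000000000000000
Bit 15 of A is 0, so OR-ing with the mask flips it to 1.
  000101000111010100
| 001000000000000000
--------------------
  001101000111010100

Answer: 001101000111010100 (53716)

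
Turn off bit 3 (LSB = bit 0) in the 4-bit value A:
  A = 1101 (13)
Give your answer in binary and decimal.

Mask = ~(1 << 3) = 0111
Bit 3 of A is 1, so AND-ing with the mask clears it to 0.
  1101
& 0111
------
  0101

Answer: 0101 (5)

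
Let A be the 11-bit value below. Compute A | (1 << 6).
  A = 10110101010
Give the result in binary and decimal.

Mask = 1 << 6 = 00001000000
Bit 6 of A is 0, so OR-ing with the mask flips it to 1.
  10110101010
| 00001000000
-------------
  10111101010

Answer: 10111101010 (1514)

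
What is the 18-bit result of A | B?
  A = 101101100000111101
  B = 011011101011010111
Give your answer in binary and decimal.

Apply | to each column (1 where either bit is 1):
  101101100000111101
| 011011101011010111
--------------------
  111111101011111111

Answer: 111111101011111111 (260863)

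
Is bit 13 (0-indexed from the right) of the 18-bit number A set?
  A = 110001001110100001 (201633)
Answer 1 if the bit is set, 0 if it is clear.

Bit 13 is the 14th from the right.
  110001001110100001
      ^
That bit is 0.

Answer: 0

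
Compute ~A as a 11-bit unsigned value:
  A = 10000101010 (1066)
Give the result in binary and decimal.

Flip each bit (0->1, 1->0):
  10000101010
  01111010101

Answer: 01111010101 (981)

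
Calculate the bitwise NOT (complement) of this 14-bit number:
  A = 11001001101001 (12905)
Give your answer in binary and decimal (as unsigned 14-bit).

Flip each bit (0->1, 1->0):
  11001001101001
  00110110010110

Answer: 00110110010110 (3478)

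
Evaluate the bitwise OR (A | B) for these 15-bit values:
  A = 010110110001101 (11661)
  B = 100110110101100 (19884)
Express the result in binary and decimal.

Apply | to each column (1 where either bit is 1):
  010110110001101
| 100110110101100
-----------------
  110110110101101

Answer: 110110110101101 (28077)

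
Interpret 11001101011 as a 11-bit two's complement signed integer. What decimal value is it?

MSB is 1, so the value is negative. Find the magnitude:
1. Invert bits:  00110010100
2. Add 1:        00110010101  = 405
3. Apply sign:   -405

Answer: -405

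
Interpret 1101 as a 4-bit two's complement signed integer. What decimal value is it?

MSB is 1, so the value is negative. Find the magnitude:
1. Invert bits:  0010
2. Add 1:        0011  = 3
3. Apply sign:   -3

Answer: -3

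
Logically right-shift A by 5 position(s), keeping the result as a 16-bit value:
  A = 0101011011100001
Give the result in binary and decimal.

Logical shift right by 5: drop the bottom 5 bit(s), prepend 5 zero(s) on the left.
  0101011011100001  ->  keep [01010110111], discard [00001], prepend 00000
= 0000001010110111

Answer: 0000001010110111 (695)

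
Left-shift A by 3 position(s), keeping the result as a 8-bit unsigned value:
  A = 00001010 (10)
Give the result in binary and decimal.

Shift left by 3: drop the top 3 bit(s), append 3 zero(s) on the right.
  00001010  ->  discard [000], keep [01010], append 000
= 01010000

Answer: 01010000 (80)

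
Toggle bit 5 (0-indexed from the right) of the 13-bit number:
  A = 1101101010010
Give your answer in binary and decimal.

Mask = 1 << 5 = 0000000100000
Bit 5 of A is 0; XOR with the mask flips it to 1.
  1101101010010
^ 0000000100000
---------------
  1101101110010

Answer: 1101101110010 (7026)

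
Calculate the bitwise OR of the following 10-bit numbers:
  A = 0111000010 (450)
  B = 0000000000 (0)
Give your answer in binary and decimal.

Apply | to each column (1 where either bit is 1):
  0111000010
| 0000000000
------------
  0111000010

Answer: 0111000010 (450)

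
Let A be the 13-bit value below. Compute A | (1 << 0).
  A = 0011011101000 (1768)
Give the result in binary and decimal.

Mask = 1 << 0 = 0000000000001
Bit 0 of A is 0, so OR-ing with the mask flips it to 1.
  0011011101000
| 0000000000001
---------------
  0011011101001

Answer: 0011011101001 (1769)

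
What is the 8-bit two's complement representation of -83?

1. Binary of +83:  01010011
2. Invert bits:     10101100
3. Add 1:           10101101

Answer: 10101101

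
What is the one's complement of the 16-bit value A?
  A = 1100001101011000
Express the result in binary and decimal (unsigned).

Flip each bit (0->1, 1->0):
  1100001101011000
  0011110010100111

Answer: 0011110010100111 (15527)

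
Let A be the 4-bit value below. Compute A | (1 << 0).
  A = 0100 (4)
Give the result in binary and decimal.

Mask = 1 << 0 = 0001
Bit 0 of A is 0, so OR-ing with the mask flips it to 1.
  0100
| 0001
------
  0101

Answer: 0101 (5)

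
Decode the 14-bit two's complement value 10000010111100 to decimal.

MSB is 1, so the value is negative. Find the magnitude:
1. Invert bits:  01111101000011
2. Add 1:        01111101000100  = 8004
3. Apply sign:   -8004

Answer: -8004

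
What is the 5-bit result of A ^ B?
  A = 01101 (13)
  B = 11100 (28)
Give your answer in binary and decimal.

Apply ^ to each column (1 where bits differ):
  01101
^ 11100
-------
  10001

Answer: 10001 (17)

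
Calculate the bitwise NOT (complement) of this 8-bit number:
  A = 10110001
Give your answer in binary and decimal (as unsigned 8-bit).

Flip each bit (0->1, 1->0):
  10110001
  01001110

Answer: 01001110 (78)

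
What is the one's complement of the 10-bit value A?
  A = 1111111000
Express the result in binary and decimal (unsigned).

Flip each bit (0->1, 1->0):
  1111111000
  0000000111

Answer: 0000000111 (7)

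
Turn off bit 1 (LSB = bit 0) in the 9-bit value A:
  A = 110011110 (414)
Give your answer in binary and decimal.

Mask = ~(1 << 1) = 111111101
Bit 1 of A is 1, so AND-ing with the mask clears it to 0.
  110011110
& 111111101
-----------
  110011100

Answer: 110011100 (412)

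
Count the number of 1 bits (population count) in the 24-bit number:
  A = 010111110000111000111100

010111110000111000111100
1-bits at positions (from bit 0 = LSB): 2, 3, 4, 5, 9, 10, 11, 16, 17, 18, 19, 20, 22
Count = 13

Answer: 13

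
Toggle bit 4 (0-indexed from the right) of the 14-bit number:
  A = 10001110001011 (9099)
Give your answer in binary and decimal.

Mask = 1 << 4 = 00000000010000
Bit 4 of A is 0; XOR with the mask flips it to 1.
  10001110001011
^ 00000000010000
----------------
  10001110011011

Answer: 10001110011011 (9115)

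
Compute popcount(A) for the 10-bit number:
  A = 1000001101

1000001101
1-bits at positions (from bit 0 = LSB): 0, 2, 3, 9
Count = 4

Answer: 4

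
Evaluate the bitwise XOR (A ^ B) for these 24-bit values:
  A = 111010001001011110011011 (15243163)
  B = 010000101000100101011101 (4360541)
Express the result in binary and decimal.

Apply ^ to each column (1 where bits differ):
  111010001001011110011011
^ 010000101000100101011101
--------------------------
  101010100001111011000110

Answer: 101010100001111011000110 (11148998)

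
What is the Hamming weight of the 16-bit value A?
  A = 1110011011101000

1110011011101000
1-bits at positions (from bit 0 = LSB): 3, 5, 6, 7, 9, 10, 13, 14, 15
Count = 9

Answer: 9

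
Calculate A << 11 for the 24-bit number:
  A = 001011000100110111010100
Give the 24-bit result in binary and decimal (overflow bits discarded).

Shift left by 11: drop the top 11 bit(s), append 11 zero(s) on the right.
  001011000100110111010100  ->  discard [00101100010], keep [0110111010100], append 00000000000
= 011011101010000000000000

Answer: 011011101010000000000000 (7249920)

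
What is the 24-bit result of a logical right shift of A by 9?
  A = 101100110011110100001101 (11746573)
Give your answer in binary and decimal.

Logical shift right by 9: drop the bottom 9 bit(s), prepend 9 zero(s) on the left.
  101100110011110100001101  ->  keep [101100110011110], discard [100001101], prepend 000000000
= 000000000101100110011110

Answer: 000000000101100110011110 (22942)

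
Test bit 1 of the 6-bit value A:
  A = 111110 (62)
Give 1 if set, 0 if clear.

Bit 1 is the 2nd from the right.
  111110
      ^
That bit is 1.

Answer: 1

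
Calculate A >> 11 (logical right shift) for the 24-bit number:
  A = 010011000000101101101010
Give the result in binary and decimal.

Logical shift right by 11: drop the bottom 11 bit(s), prepend 11 zero(s) on the left.
  010011000000101101101010  ->  keep [0100110000001], discard [01101101010], prepend 00000000000
= 000000000000100110000001

Answer: 000000000000100110000001 (2433)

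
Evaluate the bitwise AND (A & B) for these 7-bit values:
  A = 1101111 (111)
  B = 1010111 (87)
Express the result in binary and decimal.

Apply & to each column (1 only where both bits are 1):
  1101111
& 1010111
---------
  1000111

Answer: 1000111 (71)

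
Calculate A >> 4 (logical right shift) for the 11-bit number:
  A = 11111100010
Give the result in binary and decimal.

Logical shift right by 4: drop the bottom 4 bit(s), prepend 4 zero(s) on the left.
  11111100010  ->  keep [1111110], discard [0010], prepend 0000
= 00001111110

Answer: 00001111110 (126)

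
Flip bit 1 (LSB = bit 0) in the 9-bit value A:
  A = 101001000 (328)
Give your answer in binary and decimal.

Mask = 1 << 1 = 000000010
Bit 1 of A is 0; XOR with the mask flips it to 1.
  101001000
^ 000000010
-----------
  101001010

Answer: 101001010 (330)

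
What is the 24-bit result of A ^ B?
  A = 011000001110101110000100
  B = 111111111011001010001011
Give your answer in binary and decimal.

Apply ^ to each column (1 where bits differ):
  011000001110101110000100
^ 111111111011001010001011
--------------------------
  100111110101100100001111

Answer: 100111110101100100001111 (10443023)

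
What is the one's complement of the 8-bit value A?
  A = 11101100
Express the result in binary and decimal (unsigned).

Flip each bit (0->1, 1->0):
  11101100
  00010011

Answer: 00010011 (19)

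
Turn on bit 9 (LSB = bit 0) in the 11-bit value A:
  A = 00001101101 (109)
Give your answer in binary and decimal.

Mask = 1 << 9 = 01000000000
Bit 9 of A is 0, so OR-ing with the mask flips it to 1.
  00001101101
| 01000000000
-------------
  01001101101

Answer: 01001101101 (621)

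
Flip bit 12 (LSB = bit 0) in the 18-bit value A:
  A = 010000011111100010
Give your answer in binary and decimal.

Mask = 1 << 12 = 000001000000000000
Bit 12 of A is 0; XOR with the mask flips it to 1.
  010000011111100010
^ 000001000000000000
--------------------
  010001011111100010

Answer: 010001011111100010 (71650)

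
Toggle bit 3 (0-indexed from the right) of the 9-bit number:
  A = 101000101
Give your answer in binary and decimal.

Mask = 1 << 3 = 000001000
Bit 3 of A is 0; XOR with the mask flips it to 1.
  101000101
^ 000001000
-----------
  101001101

Answer: 101001101 (333)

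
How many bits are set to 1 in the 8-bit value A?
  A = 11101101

11101101
1-bits at positions (from bit 0 = LSB): 0, 2, 3, 5, 6, 7
Count = 6

Answer: 6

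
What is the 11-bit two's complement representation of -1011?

1. Binary of +1011:  01111110011
2. Invert bits:     10000001100
3. Add 1:           10000001101

Answer: 10000001101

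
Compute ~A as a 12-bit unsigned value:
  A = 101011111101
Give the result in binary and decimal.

Flip each bit (0->1, 1->0):
  101011111101
  010100000010

Answer: 010100000010 (1282)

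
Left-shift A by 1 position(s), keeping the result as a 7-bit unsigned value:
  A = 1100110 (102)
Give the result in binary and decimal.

Shift left by 1: drop the top 1 bit(s), append 1 zero(s) on the right.
  1100110  ->  discard [1], keep [100110], append 0
= 1001100

Answer: 1001100 (76)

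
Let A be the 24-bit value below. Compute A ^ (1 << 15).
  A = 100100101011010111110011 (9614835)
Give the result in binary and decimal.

Mask = 1 << 15 = 000000001000000000000000
Bit 15 of A is 1; XOR with the mask flips it to 0.
  100100101011010111110011
^ 000000001000000000000000
--------------------------
  100100100011010111110011

Answer: 100100100011010111110011 (9582067)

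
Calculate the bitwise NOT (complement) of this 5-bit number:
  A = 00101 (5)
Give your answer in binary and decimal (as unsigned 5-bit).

Flip each bit (0->1, 1->0):
  00101
  11010

Answer: 11010 (26)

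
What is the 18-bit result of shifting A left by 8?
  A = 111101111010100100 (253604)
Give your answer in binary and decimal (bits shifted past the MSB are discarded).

Shift left by 8: drop the top 8 bit(s), append 8 zero(s) on the right.
  111101111010100100  ->  discard [11110111], keep [1010100100], append 00000000
= 101010010000000000

Answer: 101010010000000000 (173056)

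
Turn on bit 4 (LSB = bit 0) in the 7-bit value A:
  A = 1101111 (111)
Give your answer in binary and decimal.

Mask = 1 << 4 = 0010000
Bit 4 of A is 0, so OR-ing with the mask flips it to 1.
  1101111
| 0010000
---------
  1111111

Answer: 1111111 (127)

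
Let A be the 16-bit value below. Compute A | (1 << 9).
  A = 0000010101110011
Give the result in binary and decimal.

Mask = 1 << 9 = 0000001000000000
Bit 9 of A is 0, so OR-ing with the mask flips it to 1.
  0000010101110011
| 0000001000000000
------------------
  0000011101110011

Answer: 0000011101110011 (1907)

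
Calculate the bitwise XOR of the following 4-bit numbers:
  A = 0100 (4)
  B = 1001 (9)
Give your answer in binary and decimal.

Apply ^ to each column (1 where bits differ):
  0100
^ 1001
------
  1101

Answer: 1101 (13)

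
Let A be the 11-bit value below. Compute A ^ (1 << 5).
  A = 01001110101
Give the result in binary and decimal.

Mask = 1 << 5 = 00000100000
Bit 5 of A is 1; XOR with the mask flips it to 0.
  01001110101
^ 00000100000
-------------
  01001010101

Answer: 01001010101 (597)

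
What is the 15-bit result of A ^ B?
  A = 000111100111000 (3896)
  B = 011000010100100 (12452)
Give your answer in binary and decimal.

Apply ^ to each column (1 where bits differ):
  000111100111000
^ 011000010100100
-----------------
  011111110011100

Answer: 011111110011100 (16284)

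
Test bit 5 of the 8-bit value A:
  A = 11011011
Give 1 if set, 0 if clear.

Bit 5 is the 6th from the right.
  11011011
    ^
That bit is 0.

Answer: 0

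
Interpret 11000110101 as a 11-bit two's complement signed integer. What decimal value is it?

MSB is 1, so the value is negative. Find the magnitude:
1. Invert bits:  00111001010
2. Add 1:        00111001011  = 459
3. Apply sign:   -459

Answer: -459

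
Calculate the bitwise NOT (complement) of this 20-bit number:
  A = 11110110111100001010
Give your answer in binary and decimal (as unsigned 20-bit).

Flip each bit (0->1, 1->0):
  11110110111100001010
  00001001000011110101

Answer: 00001001000011110101 (37109)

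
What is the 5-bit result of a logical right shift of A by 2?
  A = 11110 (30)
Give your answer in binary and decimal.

Logical shift right by 2: drop the bottom 2 bit(s), prepend 2 zero(s) on the left.
  11110  ->  keep [111], discard [10], prepend 00
= 00111

Answer: 00111 (7)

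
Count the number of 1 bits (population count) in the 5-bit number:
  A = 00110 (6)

00110
1-bits at positions (from bit 0 = LSB): 1, 2
Count = 2

Answer: 2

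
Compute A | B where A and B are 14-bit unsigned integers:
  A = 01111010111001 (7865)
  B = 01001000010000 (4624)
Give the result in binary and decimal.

Apply | to each column (1 where either bit is 1):
  01111010111001
| 01001000010000
----------------
  01111010111001

Answer: 01111010111001 (7865)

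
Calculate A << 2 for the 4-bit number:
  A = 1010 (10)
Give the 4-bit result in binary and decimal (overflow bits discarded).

Shift left by 2: drop the top 2 bit(s), append 2 zero(s) on the right.
  1010  ->  discard [10], keep [10], append 00
= 1000

Answer: 1000 (8)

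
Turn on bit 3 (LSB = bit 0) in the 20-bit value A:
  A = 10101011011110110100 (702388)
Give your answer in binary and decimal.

Mask = 1 << 3 = 00000000000000001000
Bit 3 of A is 0, so OR-ing with the mask flips it to 1.
  10101011011110110100
| 00000000000000001000
----------------------
  10101011011110111100

Answer: 10101011011110111100 (702396)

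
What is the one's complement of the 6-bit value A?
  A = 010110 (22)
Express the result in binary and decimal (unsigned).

Flip each bit (0->1, 1->0):
  010110
  101001

Answer: 101001 (41)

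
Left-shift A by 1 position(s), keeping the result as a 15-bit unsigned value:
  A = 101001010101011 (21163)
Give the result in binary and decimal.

Shift left by 1: drop the top 1 bit(s), append 1 zero(s) on the right.
  101001010101011  ->  discard [1], keep [01001010101011], append 0
= 010010101010110

Answer: 010010101010110 (9558)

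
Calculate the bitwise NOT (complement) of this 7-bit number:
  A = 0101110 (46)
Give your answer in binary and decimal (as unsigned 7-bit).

Flip each bit (0->1, 1->0):
  0101110
  1010001

Answer: 1010001 (81)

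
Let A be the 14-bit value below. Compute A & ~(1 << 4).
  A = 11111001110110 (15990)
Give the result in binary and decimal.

Mask = ~(1 << 4) = 11111111101111
Bit 4 of A is 1, so AND-ing with the mask clears it to 0.
  11111001110110
& 11111111101111
----------------
  11111001100110

Answer: 11111001100110 (15974)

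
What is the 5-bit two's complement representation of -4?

1. Binary of +4:  00100
2. Invert bits:     11011
3. Add 1:           11100

Answer: 11100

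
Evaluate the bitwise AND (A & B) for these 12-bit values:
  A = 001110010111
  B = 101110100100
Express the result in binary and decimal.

Apply & to each column (1 only where both bits are 1):
  001110010111
& 101110100100
--------------
  001110000100

Answer: 001110000100 (900)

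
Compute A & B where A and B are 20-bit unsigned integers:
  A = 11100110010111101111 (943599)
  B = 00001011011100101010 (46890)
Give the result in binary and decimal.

Apply & to each column (1 only where both bits are 1):
  11100110010111101111
& 00001011011100101010
----------------------
  00000010010100101010

Answer: 00000010010100101010 (9514)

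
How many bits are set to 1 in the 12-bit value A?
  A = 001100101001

001100101001
1-bits at positions (from bit 0 = LSB): 0, 3, 5, 8, 9
Count = 5

Answer: 5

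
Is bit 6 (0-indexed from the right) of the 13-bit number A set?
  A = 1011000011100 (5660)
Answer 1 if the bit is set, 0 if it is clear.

Bit 6 is the 7th from the right.
  1011000011100
        ^
That bit is 0.

Answer: 0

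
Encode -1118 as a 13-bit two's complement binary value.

1. Binary of +1118:  0010001011110
2. Invert bits:     1101110100001
3. Add 1:           1101110100010

Answer: 1101110100010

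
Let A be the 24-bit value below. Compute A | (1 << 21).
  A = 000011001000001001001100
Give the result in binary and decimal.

Mask = 1 << 21 = 001000000000000000000000
Bit 21 of A is 0, so OR-ing with the mask flips it to 1.
  000011001000001001001100
| 001000000000000000000000
--------------------------
  001011001000001001001100

Answer: 001011001000001001001100 (2916940)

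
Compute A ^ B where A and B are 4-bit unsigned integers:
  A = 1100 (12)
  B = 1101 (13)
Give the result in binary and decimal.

Apply ^ to each column (1 where bits differ):
  1100
^ 1101
------
  0001

Answer: 0001 (1)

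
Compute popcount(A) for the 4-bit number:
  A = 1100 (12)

1100
1-bits at positions (from bit 0 = LSB): 2, 3
Count = 2

Answer: 2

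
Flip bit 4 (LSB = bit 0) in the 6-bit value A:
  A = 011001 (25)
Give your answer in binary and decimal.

Mask = 1 << 4 = 010000
Bit 4 of A is 1; XOR with the mask flips it to 0.
  011001
^ 010000
--------
  001001

Answer: 001001 (9)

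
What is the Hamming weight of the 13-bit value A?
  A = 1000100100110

1000100100110
1-bits at positions (from bit 0 = LSB): 1, 2, 5, 8, 12
Count = 5

Answer: 5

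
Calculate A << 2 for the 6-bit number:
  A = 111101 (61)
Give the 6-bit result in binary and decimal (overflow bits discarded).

Shift left by 2: drop the top 2 bit(s), append 2 zero(s) on the right.
  111101  ->  discard [11], keep [1101], append 00
= 110100

Answer: 110100 (52)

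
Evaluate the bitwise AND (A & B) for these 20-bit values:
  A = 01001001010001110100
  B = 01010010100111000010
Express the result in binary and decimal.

Apply & to each column (1 only where both bits are 1):
  01001001010001110100
& 01010010100111000010
----------------------
  01000000000001000000

Answer: 01000000000001000000 (262208)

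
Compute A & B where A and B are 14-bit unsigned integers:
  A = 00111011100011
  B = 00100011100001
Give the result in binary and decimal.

Apply & to each column (1 only where both bits are 1):
  00111011100011
& 00100011100001
----------------
  00100011100001

Answer: 00100011100001 (2273)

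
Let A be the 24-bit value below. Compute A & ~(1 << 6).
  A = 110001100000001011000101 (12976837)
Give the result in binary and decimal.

Mask = ~(1 << 6) = 111111111111111110111111
Bit 6 of A is 1, so AND-ing with the mask clears it to 0.
  110001100000001011000101
& 111111111111111110111111
--------------------------
  110001100000001010000101

Answer: 110001100000001010000101 (12976773)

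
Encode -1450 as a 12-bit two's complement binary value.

1. Binary of +1450:  010110101010
2. Invert bits:     101001010101
3. Add 1:           101001010110

Answer: 101001010110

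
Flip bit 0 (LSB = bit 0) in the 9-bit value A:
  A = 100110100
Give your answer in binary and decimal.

Mask = 1 << 0 = 000000001
Bit 0 of A is 0; XOR with the mask flips it to 1.
  100110100
^ 000000001
-----------
  100110101

Answer: 100110101 (309)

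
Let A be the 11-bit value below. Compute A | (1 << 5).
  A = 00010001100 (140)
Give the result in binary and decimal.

Mask = 1 << 5 = 00000100000
Bit 5 of A is 0, so OR-ing with the mask flips it to 1.
  00010001100
| 00000100000
-------------
  00010101100

Answer: 00010101100 (172)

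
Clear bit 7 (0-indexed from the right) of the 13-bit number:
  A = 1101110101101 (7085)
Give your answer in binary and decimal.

Mask = ~(1 << 7) = 1111101111111
Bit 7 of A is 1, so AND-ing with the mask clears it to 0.
  1101110101101
& 1111101111111
---------------
  1101100101101

Answer: 1101100101101 (6957)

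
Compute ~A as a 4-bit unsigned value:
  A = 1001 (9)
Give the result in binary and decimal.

Flip each bit (0->1, 1->0):
  1001
  0110

Answer: 0110 (6)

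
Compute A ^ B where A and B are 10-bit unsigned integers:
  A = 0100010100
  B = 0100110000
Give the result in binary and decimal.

Apply ^ to each column (1 where bits differ):
  0100010100
^ 0100110000
------------
  0000100100

Answer: 0000100100 (36)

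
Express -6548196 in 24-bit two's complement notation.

1. Binary of +6548196:  011000111110101011100100
2. Invert bits:     100111000001010100011011
3. Add 1:           100111000001010100011100

Answer: 100111000001010100011100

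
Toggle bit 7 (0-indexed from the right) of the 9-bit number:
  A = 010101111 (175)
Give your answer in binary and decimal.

Mask = 1 << 7 = 010000000
Bit 7 of A is 1; XOR with the mask flips it to 0.
  010101111
^ 010000000
-----------
  000101111

Answer: 000101111 (47)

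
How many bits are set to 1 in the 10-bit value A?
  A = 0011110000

0011110000
1-bits at positions (from bit 0 = LSB): 4, 5, 6, 7
Count = 4

Answer: 4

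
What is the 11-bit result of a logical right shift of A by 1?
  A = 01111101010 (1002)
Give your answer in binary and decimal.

Logical shift right by 1: drop the bottom 1 bit(s), prepend 1 zero(s) on the left.
  01111101010  ->  keep [0111110101], discard [0], prepend 0
= 00111110101

Answer: 00111110101 (501)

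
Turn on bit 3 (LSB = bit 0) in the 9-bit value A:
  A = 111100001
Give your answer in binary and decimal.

Mask = 1 << 3 = 000001000
Bit 3 of A is 0, so OR-ing with the mask flips it to 1.
  111100001
| 000001000
-----------
  111101001

Answer: 111101001 (489)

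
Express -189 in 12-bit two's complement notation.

1. Binary of +189:  000010111101
2. Invert bits:     111101000010
3. Add 1:           111101000011

Answer: 111101000011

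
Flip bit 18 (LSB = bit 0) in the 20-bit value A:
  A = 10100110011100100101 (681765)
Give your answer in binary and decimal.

Mask = 1 << 18 = 01000000000000000000
Bit 18 of A is 0; XOR with the mask flips it to 1.
  10100110011100100101
^ 01000000000000000000
----------------------
  11100110011100100101

Answer: 11100110011100100101 (943909)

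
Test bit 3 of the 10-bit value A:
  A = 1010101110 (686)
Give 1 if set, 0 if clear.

Bit 3 is the 4th from the right.
  1010101110
        ^
That bit is 1.

Answer: 1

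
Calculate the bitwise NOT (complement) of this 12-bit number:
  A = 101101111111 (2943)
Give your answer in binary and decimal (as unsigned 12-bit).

Flip each bit (0->1, 1->0):
  101101111111
  010010000000

Answer: 010010000000 (1152)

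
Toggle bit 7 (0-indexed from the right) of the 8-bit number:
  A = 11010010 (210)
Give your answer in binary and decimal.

Mask = 1 << 7 = 10000000
Bit 7 of A is 1; XOR with the mask flips it to 0.
  11010010
^ 10000000
----------
  01010010

Answer: 01010010 (82)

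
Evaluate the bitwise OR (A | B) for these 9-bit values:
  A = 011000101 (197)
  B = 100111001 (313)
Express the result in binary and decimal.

Apply | to each column (1 where either bit is 1):
  011000101
| 100111001
-----------
  111111101

Answer: 111111101 (509)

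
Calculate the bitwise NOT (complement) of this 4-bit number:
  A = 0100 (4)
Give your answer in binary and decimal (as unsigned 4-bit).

Flip each bit (0->1, 1->0):
  0100
  1011

Answer: 1011 (11)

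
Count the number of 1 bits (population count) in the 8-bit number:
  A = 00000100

00000100
1-bits at positions (from bit 0 = LSB): 2
Count = 1

Answer: 1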